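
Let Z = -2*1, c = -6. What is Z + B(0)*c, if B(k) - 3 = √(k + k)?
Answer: -20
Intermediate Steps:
Z = -2
B(k) = 3 + √2*√k (B(k) = 3 + √(k + k) = 3 + √(2*k) = 3 + √2*√k)
Z + B(0)*c = -2 + (3 + √2*√0)*(-6) = -2 + (3 + √2*0)*(-6) = -2 + (3 + 0)*(-6) = -2 + 3*(-6) = -2 - 18 = -20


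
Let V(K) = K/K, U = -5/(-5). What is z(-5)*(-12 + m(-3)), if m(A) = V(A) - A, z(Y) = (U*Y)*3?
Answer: 120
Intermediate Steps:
U = 1 (U = -5*(-1/5) = 1)
V(K) = 1
z(Y) = 3*Y (z(Y) = (1*Y)*3 = Y*3 = 3*Y)
m(A) = 1 - A
z(-5)*(-12 + m(-3)) = (3*(-5))*(-12 + (1 - 1*(-3))) = -15*(-12 + (1 + 3)) = -15*(-12 + 4) = -15*(-8) = 120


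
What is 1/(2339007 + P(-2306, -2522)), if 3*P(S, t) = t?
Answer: 3/7014499 ≈ 4.2769e-7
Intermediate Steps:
P(S, t) = t/3
1/(2339007 + P(-2306, -2522)) = 1/(2339007 + (⅓)*(-2522)) = 1/(2339007 - 2522/3) = 1/(7014499/3) = 3/7014499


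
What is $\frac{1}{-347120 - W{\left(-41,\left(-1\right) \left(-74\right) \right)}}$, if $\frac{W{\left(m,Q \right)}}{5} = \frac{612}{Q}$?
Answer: $- \frac{37}{12844970} \approx -2.8805 \cdot 10^{-6}$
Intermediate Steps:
$W{\left(m,Q \right)} = \frac{3060}{Q}$ ($W{\left(m,Q \right)} = 5 \frac{612}{Q} = \frac{3060}{Q}$)
$\frac{1}{-347120 - W{\left(-41,\left(-1\right) \left(-74\right) \right)}} = \frac{1}{-347120 - \frac{3060}{\left(-1\right) \left(-74\right)}} = \frac{1}{-347120 - \frac{3060}{74}} = \frac{1}{-347120 - 3060 \cdot \frac{1}{74}} = \frac{1}{-347120 - \frac{1530}{37}} = \frac{1}{- \frac{12844970}{37}} = - \frac{37}{12844970}$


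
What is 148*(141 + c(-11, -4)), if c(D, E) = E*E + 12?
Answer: 25012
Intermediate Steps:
c(D, E) = 12 + E**2 (c(D, E) = E**2 + 12 = 12 + E**2)
148*(141 + c(-11, -4)) = 148*(141 + (12 + (-4)**2)) = 148*(141 + (12 + 16)) = 148*(141 + 28) = 148*169 = 25012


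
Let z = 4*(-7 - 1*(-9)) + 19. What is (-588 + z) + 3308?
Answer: 2747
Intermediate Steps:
z = 27 (z = 4*(-7 + 9) + 19 = 4*2 + 19 = 8 + 19 = 27)
(-588 + z) + 3308 = (-588 + 27) + 3308 = -561 + 3308 = 2747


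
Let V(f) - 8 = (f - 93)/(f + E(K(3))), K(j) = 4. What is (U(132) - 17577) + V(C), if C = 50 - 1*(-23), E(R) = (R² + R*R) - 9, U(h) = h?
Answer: -418493/24 ≈ -17437.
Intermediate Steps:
E(R) = -9 + 2*R² (E(R) = (R² + R²) - 9 = 2*R² - 9 = -9 + 2*R²)
C = 73 (C = 50 + 23 = 73)
V(f) = 8 + (-93 + f)/(23 + f) (V(f) = 8 + (f - 93)/(f + (-9 + 2*4²)) = 8 + (-93 + f)/(f + (-9 + 2*16)) = 8 + (-93 + f)/(f + (-9 + 32)) = 8 + (-93 + f)/(f + 23) = 8 + (-93 + f)/(23 + f))
(U(132) - 17577) + V(C) = (132 - 17577) + (91 + 9*73)/(23 + 73) = -17445 + (91 + 657)/96 = -17445 + (1/96)*748 = -17445 + 187/24 = -418493/24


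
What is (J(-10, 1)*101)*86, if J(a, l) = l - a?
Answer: 95546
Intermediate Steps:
(J(-10, 1)*101)*86 = ((1 - 1*(-10))*101)*86 = ((1 + 10)*101)*86 = (11*101)*86 = 1111*86 = 95546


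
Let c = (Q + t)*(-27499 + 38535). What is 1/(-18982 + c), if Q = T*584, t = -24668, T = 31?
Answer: -1/72459286 ≈ -1.3801e-8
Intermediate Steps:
Q = 18104 (Q = 31*584 = 18104)
c = -72440304 (c = (18104 - 24668)*(-27499 + 38535) = -6564*11036 = -72440304)
1/(-18982 + c) = 1/(-18982 - 72440304) = 1/(-72459286) = -1/72459286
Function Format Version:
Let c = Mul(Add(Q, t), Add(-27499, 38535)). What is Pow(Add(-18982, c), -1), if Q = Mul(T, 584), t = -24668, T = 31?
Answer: Rational(-1, 72459286) ≈ -1.3801e-8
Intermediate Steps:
Q = 18104 (Q = Mul(31, 584) = 18104)
c = -72440304 (c = Mul(Add(18104, -24668), Add(-27499, 38535)) = Mul(-6564, 11036) = -72440304)
Pow(Add(-18982, c), -1) = Pow(Add(-18982, -72440304), -1) = Pow(-72459286, -1) = Rational(-1, 72459286)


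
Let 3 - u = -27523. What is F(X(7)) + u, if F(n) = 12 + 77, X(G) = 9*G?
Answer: 27615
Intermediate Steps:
u = 27526 (u = 3 - 1*(-27523) = 3 + 27523 = 27526)
F(n) = 89
F(X(7)) + u = 89 + 27526 = 27615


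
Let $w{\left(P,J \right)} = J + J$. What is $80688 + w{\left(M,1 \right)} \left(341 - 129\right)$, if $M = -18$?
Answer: $81112$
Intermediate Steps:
$w{\left(P,J \right)} = 2 J$
$80688 + w{\left(M,1 \right)} \left(341 - 129\right) = 80688 + 2 \cdot 1 \left(341 - 129\right) = 80688 + 2 \cdot 212 = 80688 + 424 = 81112$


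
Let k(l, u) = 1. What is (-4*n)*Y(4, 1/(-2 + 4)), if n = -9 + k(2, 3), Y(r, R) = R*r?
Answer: 64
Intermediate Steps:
n = -8 (n = -9 + 1 = -8)
(-4*n)*Y(4, 1/(-2 + 4)) = (-4*(-8))*(4/(-2 + 4)) = 32*(4/2) = 32*((½)*4) = 32*2 = 64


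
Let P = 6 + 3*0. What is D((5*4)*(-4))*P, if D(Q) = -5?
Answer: -30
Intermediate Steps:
P = 6 (P = 6 + 0 = 6)
D((5*4)*(-4))*P = -5*6 = -30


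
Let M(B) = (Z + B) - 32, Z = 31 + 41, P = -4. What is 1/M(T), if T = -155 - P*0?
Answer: -1/115 ≈ -0.0086956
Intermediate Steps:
Z = 72
T = -155 (T = -155 - 1*(-4)*0 = -155 + 4*0 = -155 + 0 = -155)
M(B) = 40 + B (M(B) = (72 + B) - 32 = 40 + B)
1/M(T) = 1/(40 - 155) = 1/(-115) = -1/115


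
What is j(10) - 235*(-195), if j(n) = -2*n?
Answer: 45805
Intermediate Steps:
j(10) - 235*(-195) = -2*10 - 235*(-195) = -20 + 45825 = 45805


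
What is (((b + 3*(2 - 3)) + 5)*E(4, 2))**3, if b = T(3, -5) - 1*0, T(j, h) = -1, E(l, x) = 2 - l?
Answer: -8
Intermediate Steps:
b = -1 (b = -1 - 1*0 = -1 + 0 = -1)
(((b + 3*(2 - 3)) + 5)*E(4, 2))**3 = (((-1 + 3*(2 - 3)) + 5)*(2 - 1*4))**3 = (((-1 + 3*(-1)) + 5)*(2 - 4))**3 = (((-1 - 3) + 5)*(-2))**3 = ((-4 + 5)*(-2))**3 = (1*(-2))**3 = (-2)**3 = -8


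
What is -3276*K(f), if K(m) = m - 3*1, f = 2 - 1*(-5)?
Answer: -13104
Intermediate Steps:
f = 7 (f = 2 + 5 = 7)
K(m) = -3 + m (K(m) = m - 3 = -3 + m)
-3276*K(f) = -3276*(-3 + 7) = -3276*4 = -13104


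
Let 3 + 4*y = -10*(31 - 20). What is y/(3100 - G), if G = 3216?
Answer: 113/464 ≈ 0.24353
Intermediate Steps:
y = -113/4 (y = -¾ + (-10*(31 - 20))/4 = -¾ + (-10*11)/4 = -¾ + (¼)*(-110) = -¾ - 55/2 = -113/4 ≈ -28.250)
y/(3100 - G) = -113/(4*(3100 - 1*3216)) = -113/(4*(3100 - 3216)) = -113/4/(-116) = -113/4*(-1/116) = 113/464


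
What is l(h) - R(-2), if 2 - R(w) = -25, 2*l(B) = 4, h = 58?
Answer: -25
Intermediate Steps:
l(B) = 2 (l(B) = (½)*4 = 2)
R(w) = 27 (R(w) = 2 - 1*(-25) = 2 + 25 = 27)
l(h) - R(-2) = 2 - 1*27 = 2 - 27 = -25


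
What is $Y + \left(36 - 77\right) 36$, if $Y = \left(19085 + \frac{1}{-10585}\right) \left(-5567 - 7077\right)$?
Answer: $- \frac{88078958404}{365} \approx -2.4131 \cdot 10^{8}$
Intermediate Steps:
$Y = - \frac{88078419664}{365}$ ($Y = \left(19085 - \frac{1}{10585}\right) \left(-12644\right) = \frac{202014724}{10585} \left(-12644\right) = - \frac{88078419664}{365} \approx -2.4131 \cdot 10^{8}$)
$Y + \left(36 - 77\right) 36 = - \frac{88078419664}{365} + \left(36 - 77\right) 36 = - \frac{88078419664}{365} - 1476 = - \frac{88078958404}{365}$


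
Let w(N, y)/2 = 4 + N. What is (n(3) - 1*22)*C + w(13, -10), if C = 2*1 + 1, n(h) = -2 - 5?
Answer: -53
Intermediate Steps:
n(h) = -7
w(N, y) = 8 + 2*N (w(N, y) = 2*(4 + N) = 8 + 2*N)
C = 3 (C = 2 + 1 = 3)
(n(3) - 1*22)*C + w(13, -10) = (-7 - 1*22)*3 + (8 + 2*13) = (-7 - 22)*3 + (8 + 26) = -29*3 + 34 = -87 + 34 = -53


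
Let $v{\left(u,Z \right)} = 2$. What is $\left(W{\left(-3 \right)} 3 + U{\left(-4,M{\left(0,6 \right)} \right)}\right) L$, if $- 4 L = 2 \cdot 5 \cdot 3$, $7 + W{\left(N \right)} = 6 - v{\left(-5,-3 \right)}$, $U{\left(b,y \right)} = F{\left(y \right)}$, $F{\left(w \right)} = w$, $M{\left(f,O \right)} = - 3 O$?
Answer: $\frac{405}{2} \approx 202.5$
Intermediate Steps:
$U{\left(b,y \right)} = y$
$W{\left(N \right)} = -3$ ($W{\left(N \right)} = -7 + \left(6 - 2\right) = -7 + 4 = -3$)
$L = - \frac{15}{2}$ ($L = - \frac{2 \cdot 5 \cdot 3}{4} = - \frac{10 \cdot 3}{4} = \left(- \frac{1}{4}\right) 30 = - \frac{15}{2} \approx -7.5$)
$\left(W{\left(-3 \right)} 3 + U{\left(-4,M{\left(0,6 \right)} \right)}\right) L = \left(\left(-3\right) 3 - 18\right) \left(- \frac{15}{2}\right) = \left(-9 - 18\right) \left(- \frac{15}{2}\right) = \left(-27\right) \left(- \frac{15}{2}\right) = \frac{405}{2}$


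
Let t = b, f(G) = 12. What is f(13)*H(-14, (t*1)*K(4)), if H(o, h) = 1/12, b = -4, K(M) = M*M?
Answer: 1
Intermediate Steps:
K(M) = M**2
t = -4
H(o, h) = 1/12
f(13)*H(-14, (t*1)*K(4)) = 12*(1/12) = 1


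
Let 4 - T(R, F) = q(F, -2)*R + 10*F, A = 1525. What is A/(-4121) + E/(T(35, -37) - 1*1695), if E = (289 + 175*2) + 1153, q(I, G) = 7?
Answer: -4886491/3226743 ≈ -1.5144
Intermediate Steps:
T(R, F) = 4 - 10*F - 7*R (T(R, F) = 4 - (7*R + 10*F) = 4 + (-10*F - 7*R) = 4 - 10*F - 7*R)
E = 1792 (E = (289 + 350) + 1153 = 639 + 1153 = 1792)
A/(-4121) + E/(T(35, -37) - 1*1695) = 1525/(-4121) + 1792/((4 - 10*(-37) - 7*35) - 1*1695) = 1525*(-1/4121) + 1792/((4 + 370 - 245) - 1695) = -1525/4121 + 1792/(129 - 1695) = -1525/4121 + 1792/(-1566) = -1525/4121 + 1792*(-1/1566) = -1525/4121 - 896/783 = -4886491/3226743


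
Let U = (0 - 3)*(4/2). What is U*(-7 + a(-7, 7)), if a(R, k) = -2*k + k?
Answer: 84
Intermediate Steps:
U = -6 (U = -12/2 = -3*2 = -6)
a(R, k) = -k
U*(-7 + a(-7, 7)) = -6*(-7 - 1*7) = -6*(-7 - 7) = -6*(-14) = 84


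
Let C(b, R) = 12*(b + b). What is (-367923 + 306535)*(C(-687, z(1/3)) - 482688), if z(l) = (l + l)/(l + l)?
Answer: 30643416288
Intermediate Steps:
z(l) = 1 (z(l) = (2*l)/((2*l)) = (2*l)*(1/(2*l)) = 1)
C(b, R) = 24*b (C(b, R) = 12*(2*b) = 24*b)
(-367923 + 306535)*(C(-687, z(1/3)) - 482688) = (-367923 + 306535)*(24*(-687) - 482688) = -61388*(-16488 - 482688) = -61388*(-499176) = 30643416288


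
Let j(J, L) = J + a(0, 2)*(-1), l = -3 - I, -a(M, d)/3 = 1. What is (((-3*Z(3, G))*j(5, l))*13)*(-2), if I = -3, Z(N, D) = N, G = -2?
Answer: 1872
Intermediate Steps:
a(M, d) = -3 (a(M, d) = -3*1 = -3)
l = 0 (l = -3 - 1*(-3) = -3 + 3 = 0)
j(J, L) = 3 + J (j(J, L) = J - 3*(-1) = J + 3 = 3 + J)
(((-3*Z(3, G))*j(5, l))*13)*(-2) = (((-3*3)*(3 + 5))*13)*(-2) = (-9*8*13)*(-2) = -72*13*(-2) = -936*(-2) = 1872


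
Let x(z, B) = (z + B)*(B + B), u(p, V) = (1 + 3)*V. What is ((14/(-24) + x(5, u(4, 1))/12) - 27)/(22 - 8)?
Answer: -37/24 ≈ -1.5417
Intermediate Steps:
u(p, V) = 4*V
x(z, B) = 2*B*(B + z) (x(z, B) = (B + z)*(2*B) = 2*B*(B + z))
((14/(-24) + x(5, u(4, 1))/12) - 27)/(22 - 8) = ((14/(-24) + (2*(4*1)*(4*1 + 5))/12) - 27)/(22 - 8) = ((14*(-1/24) + (2*4*(4 + 5))*(1/12)) - 27)/14 = ((-7/12 + (2*4*9)*(1/12)) - 27)/14 = ((-7/12 + 72*(1/12)) - 27)/14 = ((-7/12 + 6) - 27)/14 = (65/12 - 27)/14 = (1/14)*(-259/12) = -37/24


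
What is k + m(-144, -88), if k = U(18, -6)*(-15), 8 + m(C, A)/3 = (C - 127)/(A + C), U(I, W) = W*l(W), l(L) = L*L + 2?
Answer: 788685/232 ≈ 3399.5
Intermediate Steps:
l(L) = 2 + L² (l(L) = L² + 2 = 2 + L²)
U(I, W) = W*(2 + W²)
m(C, A) = -24 + 3*(-127 + C)/(A + C) (m(C, A) = -24 + 3*((C - 127)/(A + C)) = -24 + 3*((-127 + C)/(A + C)) = -24 + 3*(-127 + C)/(A + C))
k = 3420 (k = -6*(2 + (-6)²)*(-15) = -6*(2 + 36)*(-15) = -6*38*(-15) = -228*(-15) = 3420)
k + m(-144, -88) = 3420 + 3*(-127 - 8*(-88) - 7*(-144))/(-88 - 144) = 3420 + 3*(-127 + 704 + 1008)/(-232) = 3420 + 3*(-1/232)*1585 = 3420 - 4755/232 = 788685/232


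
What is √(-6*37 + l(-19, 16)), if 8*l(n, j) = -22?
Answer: I*√899/2 ≈ 14.992*I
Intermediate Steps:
l(n, j) = -11/4 (l(n, j) = (⅛)*(-22) = -11/4)
√(-6*37 + l(-19, 16)) = √(-6*37 - 11/4) = √(-222 - 11/4) = √(-899/4) = I*√899/2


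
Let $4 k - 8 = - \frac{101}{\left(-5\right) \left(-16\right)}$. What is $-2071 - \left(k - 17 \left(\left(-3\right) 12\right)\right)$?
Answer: $- \frac{859099}{320} \approx -2684.7$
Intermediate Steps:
$k = \frac{539}{320}$ ($k = 2 + \frac{\left(-101\right) \frac{1}{\left(-5\right) \left(-16\right)}}{4} = 2 + \frac{\left(-101\right) \frac{1}{80}}{4} = 2 + \frac{1}{4} \left(- \frac{101}{80}\right) = 2 - \frac{101}{320} = \frac{539}{320} \approx 1.6844$)
$-2071 - \left(k - 17 \left(\left(-3\right) 12\right)\right) = -2071 - \left(\frac{539}{320} - 17 \left(\left(-3\right) 12\right)\right) = -2071 - \left(\frac{539}{320} - -612\right) = -2071 - \left(\frac{539}{320} + 612\right) = -2071 - \frac{196379}{320} = - \frac{859099}{320}$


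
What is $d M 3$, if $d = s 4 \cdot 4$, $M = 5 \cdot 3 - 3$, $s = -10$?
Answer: $-5760$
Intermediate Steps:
$M = 12$ ($M = 15 - 3 = 12$)
$d = -160$ ($d = \left(-10\right) 4 \cdot 4 = \left(-40\right) 4 = -160$)
$d M 3 = - 160 \cdot 12 \cdot 3 = \left(-160\right) 36 = -5760$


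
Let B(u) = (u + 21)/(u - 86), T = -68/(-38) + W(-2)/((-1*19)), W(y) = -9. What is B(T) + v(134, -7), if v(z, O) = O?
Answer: -11579/1591 ≈ -7.2778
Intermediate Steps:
T = 43/19 (T = -68/(-38) - 9/((-1*19)) = -68*(-1/38) - 9/(-19) = 34/19 - 9*(-1/19) = 34/19 + 9/19 = 43/19 ≈ 2.2632)
B(u) = (21 + u)/(-86 + u)
B(T) + v(134, -7) = (21 + 43/19)/(-86 + 43/19) - 7 = (442/19)/(-1591/19) - 7 = -19/1591*442/19 - 7 = -442/1591 - 7 = -11579/1591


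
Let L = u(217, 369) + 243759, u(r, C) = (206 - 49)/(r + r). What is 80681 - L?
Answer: -70776009/434 ≈ -1.6308e+5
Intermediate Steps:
u(r, C) = 157/(2*r) (u(r, C) = 157/((2*r)) = 157*(1/(2*r)) = 157/(2*r))
L = 105791563/434 (L = (157/2)/217 + 243759 = (157/2)*(1/217) + 243759 = 157/434 + 243759 = 105791563/434 ≈ 2.4376e+5)
80681 - L = 80681 - 1*105791563/434 = 80681 - 105791563/434 = -70776009/434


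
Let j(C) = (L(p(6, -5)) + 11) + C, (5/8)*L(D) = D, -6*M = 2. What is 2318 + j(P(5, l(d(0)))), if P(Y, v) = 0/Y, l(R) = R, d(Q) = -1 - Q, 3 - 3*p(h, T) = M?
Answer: 20977/9 ≈ 2330.8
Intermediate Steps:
M = -⅓ (M = -⅙*2 = -⅓ ≈ -0.33333)
p(h, T) = 10/9 (p(h, T) = 1 - ⅓*(-⅓) = 1 + ⅑ = 10/9)
L(D) = 8*D/5
P(Y, v) = 0
j(C) = 115/9 + C (j(C) = ((8/5)*(10/9) + 11) + C = (16/9 + 11) + C = 115/9 + C)
2318 + j(P(5, l(d(0)))) = 2318 + (115/9 + 0) = 2318 + 115/9 = 20977/9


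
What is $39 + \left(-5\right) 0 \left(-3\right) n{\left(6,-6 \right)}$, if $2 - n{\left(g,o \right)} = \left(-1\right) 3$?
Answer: $39$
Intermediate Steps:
$n{\left(g,o \right)} = 5$ ($n{\left(g,o \right)} = 2 - \left(-1\right) 3 = 2 - -3 = 2 + 3 = 5$)
$39 + \left(-5\right) 0 \left(-3\right) n{\left(6,-6 \right)} = 39 + \left(-5\right) 0 \left(-3\right) 5 = 39 + 0 \left(-3\right) 5 = 39 + 0 \cdot 5 = 39 + 0 = 39$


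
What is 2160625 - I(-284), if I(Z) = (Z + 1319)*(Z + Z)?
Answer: 2748505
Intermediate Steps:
I(Z) = 2*Z*(1319 + Z) (I(Z) = (1319 + Z)*(2*Z) = 2*Z*(1319 + Z))
2160625 - I(-284) = 2160625 - 2*(-284)*(1319 - 284) = 2160625 - 2*(-284)*1035 = 2160625 - 1*(-587880) = 2160625 + 587880 = 2748505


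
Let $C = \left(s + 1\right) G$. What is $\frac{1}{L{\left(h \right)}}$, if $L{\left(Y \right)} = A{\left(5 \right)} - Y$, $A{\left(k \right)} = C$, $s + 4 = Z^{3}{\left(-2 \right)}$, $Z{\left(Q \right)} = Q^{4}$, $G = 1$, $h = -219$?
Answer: $\frac{1}{4312} \approx 0.00023191$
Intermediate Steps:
$s = 4092$ ($s = -4 + \left(\left(-2\right)^{4}\right)^{3} = -4 + 16^{3} = -4 + 4096 = 4092$)
$C = 4093$ ($C = \left(4092 + 1\right) 1 = 4093 \cdot 1 = 4093$)
$A{\left(k \right)} = 4093$
$L{\left(Y \right)} = 4093 - Y$
$\frac{1}{L{\left(h \right)}} = \frac{1}{4093 - -219} = \frac{1}{4093 + 219} = \frac{1}{4312}$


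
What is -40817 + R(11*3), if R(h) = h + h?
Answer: -40751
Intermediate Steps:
R(h) = 2*h
-40817 + R(11*3) = -40817 + 2*(11*3) = -40817 + 2*33 = -40817 + 66 = -40751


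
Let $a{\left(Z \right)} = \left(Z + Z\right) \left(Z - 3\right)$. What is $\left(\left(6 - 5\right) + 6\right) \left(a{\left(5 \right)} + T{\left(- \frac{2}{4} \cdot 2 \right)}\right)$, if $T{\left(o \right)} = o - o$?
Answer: $140$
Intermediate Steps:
$a{\left(Z \right)} = 2 Z \left(-3 + Z\right)$
$T{\left(o \right)} = 0$
$\left(\left(6 - 5\right) + 6\right) \left(a{\left(5 \right)} + T{\left(- \frac{2}{4} \cdot 2 \right)}\right) = \left(\left(6 - 5\right) + 6\right) \left(2 \cdot 5 \left(-3 + 5\right) + 0\right) = \left(1 + 6\right) \left(2 \cdot 5 \cdot 2 + 0\right) = 7 \left(20 + 0\right) = 7 \cdot 20 = 140$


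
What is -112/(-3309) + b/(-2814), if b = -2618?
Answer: 71255/73901 ≈ 0.96420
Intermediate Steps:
-112/(-3309) + b/(-2814) = -112/(-3309) - 2618/(-2814) = -112*(-1/3309) - 2618*(-1/2814) = 112/3309 + 187/201 = 71255/73901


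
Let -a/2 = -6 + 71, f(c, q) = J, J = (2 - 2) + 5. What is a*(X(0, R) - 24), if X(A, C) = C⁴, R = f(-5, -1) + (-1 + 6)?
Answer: -1296880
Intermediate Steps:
J = 5 (J = 0 + 5 = 5)
f(c, q) = 5
R = 10 (R = 5 + (-1 + 6) = 5 + 5 = 10)
a = -130 (a = -2*(-6 + 71) = -2*65 = -130)
a*(X(0, R) - 24) = -130*(10⁴ - 24) = -130*(10000 - 24) = -130*9976 = -1296880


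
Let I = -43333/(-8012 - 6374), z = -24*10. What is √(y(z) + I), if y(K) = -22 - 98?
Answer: I*√24211450982/14386 ≈ 10.816*I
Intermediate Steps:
z = -240
y(K) = -120
I = 43333/14386 (I = -43333/(-14386) = -43333*(-1/14386) = 43333/14386 ≈ 3.0122)
√(y(z) + I) = √(-120 + 43333/14386) = √(-1682987/14386) = I*√24211450982/14386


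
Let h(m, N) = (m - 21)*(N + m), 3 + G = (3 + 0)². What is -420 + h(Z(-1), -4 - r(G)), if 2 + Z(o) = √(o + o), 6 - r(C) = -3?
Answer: -77 - 38*I*√2 ≈ -77.0 - 53.74*I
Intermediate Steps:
G = 6 (G = -3 + (3 + 0)² = -3 + 3² = -3 + 9 = 6)
r(C) = 9 (r(C) = 6 - 1*(-3) = 6 + 3 = 9)
Z(o) = -2 + √2*√o (Z(o) = -2 + √(o + o) = -2 + √(2*o) = -2 + √2*√o)
h(m, N) = (-21 + m)*(N + m)
-420 + h(Z(-1), -4 - r(G)) = -420 + ((-2 + √2*√(-1))² - 21*(-4 - 1*9) - 21*(-2 + √2*√(-1)) + (-4 - 1*9)*(-2 + √2*√(-1))) = -420 + ((-2 + √2*I)² - 21*(-4 - 9) - 21*(-2 + √2*I) + (-4 - 9)*(-2 + √2*I)) = -420 + ((-2 + I*√2)² - 21*(-13) - 21*(-2 + I*√2) - 13*(-2 + I*√2)) = -420 + ((-2 + I*√2)² + 273 + (42 - 21*I*√2) + (26 - 13*I*√2)) = -420 + (341 + (-2 + I*√2)² - 34*I*√2) = -79 + (-2 + I*√2)² - 34*I*√2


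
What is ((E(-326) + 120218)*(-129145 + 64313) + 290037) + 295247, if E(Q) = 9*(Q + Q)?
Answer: -7412953916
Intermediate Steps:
E(Q) = 18*Q (E(Q) = 9*(2*Q) = 18*Q)
((E(-326) + 120218)*(-129145 + 64313) + 290037) + 295247 = ((18*(-326) + 120218)*(-129145 + 64313) + 290037) + 295247 = ((-5868 + 120218)*(-64832) + 290037) + 295247 = (114350*(-64832) + 290037) + 295247 = (-7413539200 + 290037) + 295247 = -7413249163 + 295247 = -7412953916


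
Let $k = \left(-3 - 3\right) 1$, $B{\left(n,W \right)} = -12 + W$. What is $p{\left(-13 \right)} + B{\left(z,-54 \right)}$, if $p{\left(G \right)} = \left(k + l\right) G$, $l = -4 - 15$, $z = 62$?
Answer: $259$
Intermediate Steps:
$l = -19$ ($l = -4 - 15 = -19$)
$k = -6$ ($k = \left(-6\right) 1 = -6$)
$p{\left(G \right)} = - 25 G$ ($p{\left(G \right)} = \left(-6 - 19\right) G = - 25 G$)
$p{\left(-13 \right)} + B{\left(z,-54 \right)} = \left(-25\right) \left(-13\right) - 66 = 325 - 66 = 259$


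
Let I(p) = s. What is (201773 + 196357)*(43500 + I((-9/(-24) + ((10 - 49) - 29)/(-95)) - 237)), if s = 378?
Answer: 17469148140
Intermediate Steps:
I(p) = 378
(201773 + 196357)*(43500 + I((-9/(-24) + ((10 - 49) - 29)/(-95)) - 237)) = (201773 + 196357)*(43500 + 378) = 398130*43878 = 17469148140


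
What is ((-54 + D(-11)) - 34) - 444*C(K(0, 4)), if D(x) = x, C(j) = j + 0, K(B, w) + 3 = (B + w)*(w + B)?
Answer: -5871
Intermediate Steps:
K(B, w) = -3 + (B + w)² (K(B, w) = -3 + (B + w)*(w + B) = -3 + (B + w)*(B + w) = -3 + (B + w)²)
C(j) = j
((-54 + D(-11)) - 34) - 444*C(K(0, 4)) = ((-54 - 11) - 34) - 444*(-3 + (0 + 4)²) = (-65 - 34) - 444*(-3 + 4²) = -99 - 444*(-3 + 16) = -99 - 444*13 = -99 - 5772 = -5871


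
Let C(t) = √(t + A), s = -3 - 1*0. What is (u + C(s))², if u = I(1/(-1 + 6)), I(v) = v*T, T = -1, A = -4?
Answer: (1 - 5*I*√7)²/25 ≈ -6.96 - 1.0583*I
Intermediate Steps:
s = -3 (s = -3 + 0 = -3)
I(v) = -v (I(v) = v*(-1) = -v)
C(t) = √(-4 + t) (C(t) = √(t - 4) = √(-4 + t))
u = -⅕ (u = -1/(-1 + 6) = -1/5 = -1*⅕ = -⅕ ≈ -0.20000)
(u + C(s))² = (-⅕ + √(-4 - 3))² = (-⅕ + √(-7))² = (-⅕ + I*√7)²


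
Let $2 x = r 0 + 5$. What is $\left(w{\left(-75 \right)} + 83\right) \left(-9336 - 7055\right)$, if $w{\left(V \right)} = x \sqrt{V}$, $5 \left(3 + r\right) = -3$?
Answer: $-1360453 - \frac{409775 i \sqrt{3}}{2} \approx -1.3605 \cdot 10^{6} - 3.5488 \cdot 10^{5} i$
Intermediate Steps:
$r = - \frac{18}{5}$ ($r = -3 + \frac{1}{5} \left(-3\right) = -3 - \frac{3}{5} = - \frac{18}{5} \approx -3.6$)
$x = \frac{5}{2}$ ($x = \frac{\left(- \frac{18}{5}\right) 0 + 5}{2} = \frac{0 + 5}{2} = \frac{1}{2} \cdot 5 = \frac{5}{2} \approx 2.5$)
$w{\left(V \right)} = \frac{5 \sqrt{V}}{2}$
$\left(w{\left(-75 \right)} + 83\right) \left(-9336 - 7055\right) = \left(\frac{5 \sqrt{-75}}{2} + 83\right) \left(-9336 - 7055\right) = \left(\frac{5 \cdot 5 i \sqrt{3}}{2} + 83\right) \left(-16391\right) = \left(\frac{25 i \sqrt{3}}{2} + 83\right) \left(-16391\right) = \left(83 + \frac{25 i \sqrt{3}}{2}\right) \left(-16391\right) = -1360453 - \frac{409775 i \sqrt{3}}{2}$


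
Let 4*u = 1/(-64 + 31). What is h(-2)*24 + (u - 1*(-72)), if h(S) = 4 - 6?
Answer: 3167/132 ≈ 23.992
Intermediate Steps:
u = -1/132 (u = 1/(4*(-64 + 31)) = (¼)/(-33) = (¼)*(-1/33) = -1/132 ≈ -0.0075758)
h(S) = -2
h(-2)*24 + (u - 1*(-72)) = -2*24 + (-1/132 - 1*(-72)) = -48 + (-1/132 + 72) = -48 + 9503/132 = 3167/132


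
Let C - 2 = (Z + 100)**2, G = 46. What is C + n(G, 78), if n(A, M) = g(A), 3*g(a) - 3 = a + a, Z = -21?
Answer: 18824/3 ≈ 6274.7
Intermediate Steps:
C = 6243 (C = 2 + (-21 + 100)**2 = 2 + 79**2 = 2 + 6241 = 6243)
g(a) = 1 + 2*a/3 (g(a) = 1 + (a + a)/3 = 1 + (2*a)/3 = 1 + 2*a/3)
n(A, M) = 1 + 2*A/3
C + n(G, 78) = 6243 + (1 + (2/3)*46) = 6243 + (1 + 92/3) = 6243 + 95/3 = 18824/3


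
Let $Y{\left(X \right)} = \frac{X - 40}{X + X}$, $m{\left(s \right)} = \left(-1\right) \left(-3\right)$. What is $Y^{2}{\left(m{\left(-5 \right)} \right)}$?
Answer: $\frac{1369}{36} \approx 38.028$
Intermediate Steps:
$m{\left(s \right)} = 3$
$Y{\left(X \right)} = \frac{-40 + X}{2 X}$
$Y^{2}{\left(m{\left(-5 \right)} \right)} = \left(\frac{-40 + 3}{2 \cdot 3}\right)^{2} = \left(\frac{1}{2} \cdot \frac{1}{3} \left(-37\right)\right)^{2} = \left(- \frac{37}{6}\right)^{2} = \frac{1369}{36}$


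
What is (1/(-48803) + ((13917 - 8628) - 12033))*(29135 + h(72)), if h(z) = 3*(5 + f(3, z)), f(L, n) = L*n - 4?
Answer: -9803389719338/48803 ≈ -2.0088e+8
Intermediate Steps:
f(L, n) = -4 + L*n
h(z) = 3 + 9*z (h(z) = 3*(5 + (-4 + 3*z)) = 3*(1 + 3*z) = 3 + 9*z)
(1/(-48803) + ((13917 - 8628) - 12033))*(29135 + h(72)) = (1/(-48803) + ((13917 - 8628) - 12033))*(29135 + (3 + 9*72)) = (-1/48803 + (5289 - 12033))*(29135 + (3 + 648)) = (-1/48803 - 6744)*(29135 + 651) = -329127433/48803*29786 = -9803389719338/48803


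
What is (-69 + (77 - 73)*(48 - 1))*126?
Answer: 14994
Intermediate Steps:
(-69 + (77 - 73)*(48 - 1))*126 = (-69 + 4*47)*126 = (-69 + 188)*126 = 119*126 = 14994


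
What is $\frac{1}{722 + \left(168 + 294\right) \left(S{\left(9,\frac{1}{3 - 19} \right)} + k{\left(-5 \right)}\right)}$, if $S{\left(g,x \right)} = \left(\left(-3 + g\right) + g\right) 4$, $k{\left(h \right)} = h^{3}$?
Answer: $- \frac{1}{29308} \approx -3.412 \cdot 10^{-5}$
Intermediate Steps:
$S{\left(g,x \right)} = -12 + 8 g$ ($S{\left(g,x \right)} = \left(-3 + 2 g\right) 4 = -12 + 8 g$)
$\frac{1}{722 + \left(168 + 294\right) \left(S{\left(9,\frac{1}{3 - 19} \right)} + k{\left(-5 \right)}\right)} = \frac{1}{722 + \left(168 + 294\right) \left(\left(-12 + 8 \cdot 9\right) + \left(-5\right)^{3}\right)} = \frac{1}{722 + 462 \left(\left(-12 + 72\right) - 125\right)} = \frac{1}{722 + 462 \left(60 - 125\right)} = \frac{1}{722 + 462 \left(-65\right)} = \frac{1}{722 - 30030} = \frac{1}{-29308} = - \frac{1}{29308}$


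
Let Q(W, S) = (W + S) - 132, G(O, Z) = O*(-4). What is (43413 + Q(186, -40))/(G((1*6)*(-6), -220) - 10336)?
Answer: -43427/10192 ≈ -4.2609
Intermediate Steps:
G(O, Z) = -4*O
Q(W, S) = -132 + S + W (Q(W, S) = (S + W) - 132 = -132 + S + W)
(43413 + Q(186, -40))/(G((1*6)*(-6), -220) - 10336) = (43413 + (-132 - 40 + 186))/(-4*1*6*(-6) - 10336) = (43413 + 14)/(-24*(-6) - 10336) = 43427/(-4*(-36) - 10336) = 43427/(144 - 10336) = 43427/(-10192) = 43427*(-1/10192) = -43427/10192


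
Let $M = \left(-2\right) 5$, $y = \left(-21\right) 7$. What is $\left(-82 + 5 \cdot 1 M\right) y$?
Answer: $19404$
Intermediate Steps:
$y = -147$
$M = -10$
$\left(-82 + 5 \cdot 1 M\right) y = \left(-82 + 5 \cdot 1 \left(-10\right)\right) \left(-147\right) = \left(-82 + 5 \left(-10\right)\right) \left(-147\right) = \left(-82 - 50\right) \left(-147\right) = \left(-132\right) \left(-147\right) = 19404$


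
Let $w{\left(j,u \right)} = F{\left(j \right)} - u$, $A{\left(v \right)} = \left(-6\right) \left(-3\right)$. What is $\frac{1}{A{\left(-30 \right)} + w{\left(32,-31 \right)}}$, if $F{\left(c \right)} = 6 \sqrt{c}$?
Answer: $\frac{49}{1249} - \frac{24 \sqrt{2}}{1249} \approx 0.012057$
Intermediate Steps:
$A{\left(v \right)} = 18$
$w{\left(j,u \right)} = - u + 6 \sqrt{j}$ ($w{\left(j,u \right)} = 6 \sqrt{j} - u = - u + 6 \sqrt{j}$)
$\frac{1}{A{\left(-30 \right)} + w{\left(32,-31 \right)}} = \frac{1}{18 - \left(-31 - 6 \sqrt{32}\right)} = \frac{1}{18 + \left(31 + 6 \cdot 4 \sqrt{2}\right)} = \frac{1}{18 + \left(31 + 24 \sqrt{2}\right)} = \frac{1}{49 + 24 \sqrt{2}}$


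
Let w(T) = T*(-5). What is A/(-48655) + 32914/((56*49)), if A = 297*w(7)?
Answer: 23285065/1907276 ≈ 12.209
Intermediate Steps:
w(T) = -5*T
A = -10395 (A = 297*(-5*7) = 297*(-35) = -10395)
A/(-48655) + 32914/((56*49)) = -10395/(-48655) + 32914/((56*49)) = -10395*(-1/48655) + 32914/2744 = 2079/9731 + 32914*(1/2744) = 2079/9731 + 2351/196 = 23285065/1907276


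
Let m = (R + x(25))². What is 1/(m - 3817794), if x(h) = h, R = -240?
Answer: -1/3771569 ≈ -2.6514e-7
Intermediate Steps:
m = 46225 (m = (-240 + 25)² = (-215)² = 46225)
1/(m - 3817794) = 1/(46225 - 3817794) = 1/(-3771569) = -1/3771569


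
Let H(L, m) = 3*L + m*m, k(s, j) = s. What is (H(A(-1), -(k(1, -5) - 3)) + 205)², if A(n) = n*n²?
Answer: 42436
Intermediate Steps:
A(n) = n³
H(L, m) = m² + 3*L (H(L, m) = 3*L + m² = m² + 3*L)
(H(A(-1), -(k(1, -5) - 3)) + 205)² = (((-(1 - 3))² + 3*(-1)³) + 205)² = (((-1*(-2))² + 3*(-1)) + 205)² = ((2² - 3) + 205)² = ((4 - 3) + 205)² = (1 + 205)² = 206² = 42436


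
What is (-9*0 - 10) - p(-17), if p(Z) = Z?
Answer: 7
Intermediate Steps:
(-9*0 - 10) - p(-17) = (-9*0 - 10) - 1*(-17) = (0 - 10) + 17 = -10 + 17 = 7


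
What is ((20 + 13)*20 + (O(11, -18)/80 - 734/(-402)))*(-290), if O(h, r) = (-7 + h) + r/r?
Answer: -308651785/1608 ≈ -1.9195e+5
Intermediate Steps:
O(h, r) = -6 + h (O(h, r) = (-7 + h) + 1 = -6 + h)
((20 + 13)*20 + (O(11, -18)/80 - 734/(-402)))*(-290) = ((20 + 13)*20 + ((-6 + 11)/80 - 734/(-402)))*(-290) = (33*20 + (5*(1/80) - 734*(-1/402)))*(-290) = (660 + (1/16 + 367/201))*(-290) = (660 + 6073/3216)*(-290) = (2128633/3216)*(-290) = -308651785/1608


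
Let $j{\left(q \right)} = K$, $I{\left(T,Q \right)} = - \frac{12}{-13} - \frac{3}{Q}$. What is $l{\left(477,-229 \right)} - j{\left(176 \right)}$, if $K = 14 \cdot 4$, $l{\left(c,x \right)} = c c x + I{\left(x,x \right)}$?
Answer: $- \frac{155114191682}{2977} \approx -5.2104 \cdot 10^{7}$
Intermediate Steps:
$I{\left(T,Q \right)} = \frac{12}{13} - \frac{3}{Q}$ ($I{\left(T,Q \right)} = \left(-12\right) \left(- \frac{1}{13}\right) - \frac{3}{Q} = \frac{12}{13} - \frac{3}{Q}$)
$l{\left(c,x \right)} = \frac{12}{13} - \frac{3}{x} + x c^{2}$ ($l{\left(c,x \right)} = c c x + \left(\frac{12}{13} - \frac{3}{x}\right) = c^{2} x + \left(\frac{12}{13} - \frac{3}{x}\right) = x c^{2} + \left(\frac{12}{13} - \frac{3}{x}\right) = \frac{12}{13} - \frac{3}{x} + x c^{2}$)
$K = 56$
$j{\left(q \right)} = 56$
$l{\left(477,-229 \right)} - j{\left(176 \right)} = \left(\frac{12}{13} - \frac{3}{-229} - 229 \cdot 477^{2}\right) - 56 = \left(\frac{12}{13} - - \frac{3}{229} - 52104141\right) - 56 = \left(\frac{12}{13} + \frac{3}{229} - 52104141\right) - 56 = - \frac{155114024970}{2977} - 56 = - \frac{155114191682}{2977}$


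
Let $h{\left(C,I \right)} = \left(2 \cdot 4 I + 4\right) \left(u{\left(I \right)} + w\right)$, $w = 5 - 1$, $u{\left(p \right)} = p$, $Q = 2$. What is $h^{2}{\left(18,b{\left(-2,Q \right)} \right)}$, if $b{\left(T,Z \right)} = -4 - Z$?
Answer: $7744$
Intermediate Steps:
$w = 4$
$h{\left(C,I \right)} = \left(4 + I\right) \left(4 + 8 I\right)$ ($h{\left(C,I \right)} = \left(2 \cdot 4 I + 4\right) \left(I + 4\right) = \left(8 I + 4\right) \left(4 + I\right) = \left(4 + 8 I\right) \left(4 + I\right) = \left(4 + I\right) \left(4 + 8 I\right)$)
$h^{2}{\left(18,b{\left(-2,Q \right)} \right)} = \left(16 + 8 \left(-4 - 2\right)^{2} + 36 \left(-4 - 2\right)\right)^{2} = \left(16 + 8 \left(-6\right)^{2} + 36 \left(-6\right)\right)^{2} = \left(16 + 8 \cdot 36 - 216\right)^{2} = \left(16 + 288 - 216\right)^{2} = 88^{2} = 7744$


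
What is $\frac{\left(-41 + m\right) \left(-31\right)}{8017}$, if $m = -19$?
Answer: $\frac{1860}{8017} \approx 0.23201$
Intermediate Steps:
$\frac{\left(-41 + m\right) \left(-31\right)}{8017} = \frac{\left(-41 - 19\right) \left(-31\right)}{8017} = \left(-60\right) \left(-31\right) \frac{1}{8017} = 1860 \cdot \frac{1}{8017} = \frac{1860}{8017}$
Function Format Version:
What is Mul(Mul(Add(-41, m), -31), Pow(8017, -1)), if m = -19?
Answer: Rational(1860, 8017) ≈ 0.23201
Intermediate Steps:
Mul(Mul(Add(-41, m), -31), Pow(8017, -1)) = Mul(Mul(Add(-41, -19), -31), Pow(8017, -1)) = Mul(Mul(-60, -31), Rational(1, 8017)) = Mul(1860, Rational(1, 8017)) = Rational(1860, 8017)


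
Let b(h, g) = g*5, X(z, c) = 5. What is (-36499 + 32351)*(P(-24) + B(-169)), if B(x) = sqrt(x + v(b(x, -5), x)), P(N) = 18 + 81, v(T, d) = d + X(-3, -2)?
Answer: -410652 - 12444*I*sqrt(37) ≈ -4.1065e+5 - 75694.0*I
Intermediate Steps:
b(h, g) = 5*g
v(T, d) = 5 + d (v(T, d) = d + 5 = 5 + d)
P(N) = 99
B(x) = sqrt(5 + 2*x) (B(x) = sqrt(x + (5 + x)) = sqrt(5 + 2*x))
(-36499 + 32351)*(P(-24) + B(-169)) = (-36499 + 32351)*(99 + sqrt(5 + 2*(-169))) = -4148*(99 + sqrt(5 - 338)) = -4148*(99 + sqrt(-333)) = -4148*(99 + 3*I*sqrt(37)) = -410652 - 12444*I*sqrt(37)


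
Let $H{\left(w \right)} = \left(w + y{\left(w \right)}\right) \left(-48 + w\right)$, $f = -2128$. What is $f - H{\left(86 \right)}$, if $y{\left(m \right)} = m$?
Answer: $-8664$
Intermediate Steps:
$H{\left(w \right)} = 2 w \left(-48 + w\right)$ ($H{\left(w \right)} = \left(w + w\right) \left(-48 + w\right) = 2 w \left(-48 + w\right)$)
$f - H{\left(86 \right)} = -2128 - 2 \cdot 86 \left(-48 + 86\right) = -2128 - 2 \cdot 86 \cdot 38 = -2128 - 6536 = -8664$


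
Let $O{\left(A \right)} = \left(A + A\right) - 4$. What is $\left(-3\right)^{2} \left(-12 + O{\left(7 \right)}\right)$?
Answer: $-18$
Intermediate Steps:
$O{\left(A \right)} = -4 + 2 A$ ($O{\left(A \right)} = 2 A - 4 = -4 + 2 A$)
$\left(-3\right)^{2} \left(-12 + O{\left(7 \right)}\right) = \left(-3\right)^{2} \left(-12 + \left(-4 + 2 \cdot 7\right)\right) = 9 \left(-12 + \left(-4 + 14\right)\right) = 9 \left(-12 + 10\right) = 9 \left(-2\right) = -18$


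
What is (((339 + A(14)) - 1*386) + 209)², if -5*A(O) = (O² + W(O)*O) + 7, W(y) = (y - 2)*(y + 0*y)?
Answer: 121801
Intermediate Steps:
W(y) = y*(-2 + y) (W(y) = (-2 + y)*(y + 0) = (-2 + y)*y = y*(-2 + y))
A(O) = -7/5 - O²/5 - O²*(-2 + O)/5 (A(O) = -((O² + (O*(-2 + O))*O) + 7)/5 = -((O² + O²*(-2 + O)) + 7)/5 = -(7 + O² + O²*(-2 + O))/5 = -7/5 - O²/5 - O²*(-2 + O)/5)
(((339 + A(14)) - 1*386) + 209)² = (((339 + (-7/5 - ⅕*14³ + (⅕)*14²)) - 1*386) + 209)² = (((339 + (-7/5 - ⅕*2744 + (⅕)*196)) - 386) + 209)² = (((339 + (-7/5 - 2744/5 + 196/5)) - 386) + 209)² = (((339 - 511) - 386) + 209)² = ((-172 - 386) + 209)² = (-558 + 209)² = (-349)² = 121801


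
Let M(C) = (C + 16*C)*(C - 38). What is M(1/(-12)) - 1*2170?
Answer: -304711/144 ≈ -2116.0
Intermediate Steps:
M(C) = 17*C*(-38 + C) (M(C) = (17*C)*(-38 + C) = 17*C*(-38 + C))
M(1/(-12)) - 1*2170 = 17*(-38 + 1/(-12))/(-12) - 1*2170 = 17*(-1/12)*(-38 - 1/12) - 2170 = 17*(-1/12)*(-457/12) - 2170 = 7769/144 - 2170 = -304711/144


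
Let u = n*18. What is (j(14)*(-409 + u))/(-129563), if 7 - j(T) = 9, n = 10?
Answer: -458/129563 ≈ -0.0035350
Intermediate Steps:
j(T) = -2 (j(T) = 7 - 1*9 = 7 - 9 = -2)
u = 180 (u = 10*18 = 180)
(j(14)*(-409 + u))/(-129563) = -2*(-409 + 180)/(-129563) = -2*(-229)*(-1/129563) = 458*(-1/129563) = -458/129563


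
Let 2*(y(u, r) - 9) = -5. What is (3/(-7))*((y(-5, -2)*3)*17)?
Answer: -1989/14 ≈ -142.07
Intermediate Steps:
y(u, r) = 13/2 (y(u, r) = 9 + (1/2)*(-5) = 9 - 5/2 = 13/2)
(3/(-7))*((y(-5, -2)*3)*17) = (3/(-7))*(((13/2)*3)*17) = (3*(-1/7))*((39/2)*17) = -3/7*663/2 = -1989/14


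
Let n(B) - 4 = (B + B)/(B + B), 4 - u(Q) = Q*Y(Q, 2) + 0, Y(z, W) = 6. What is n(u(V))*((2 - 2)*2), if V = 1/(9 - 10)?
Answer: 0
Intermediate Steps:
V = -1 (V = 1/(-1) = -1)
u(Q) = 4 - 6*Q (u(Q) = 4 - (Q*6 + 0) = 4 - (6*Q + 0) = 4 - 6*Q)
n(B) = 5 (n(B) = 4 + (B + B)/(B + B) = 4 + (2*B)/((2*B)) = 4 + (2*B)*(1/(2*B)) = 4 + 1 = 5)
n(u(V))*((2 - 2)*2) = 5*((2 - 2)*2) = 5*(0*2) = 5*0 = 0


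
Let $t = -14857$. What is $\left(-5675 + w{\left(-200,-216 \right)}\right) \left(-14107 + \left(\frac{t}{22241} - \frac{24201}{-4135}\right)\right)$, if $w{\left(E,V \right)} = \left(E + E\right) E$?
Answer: $- \frac{19278345490537635}{18393307} \approx -1.0481 \cdot 10^{9}$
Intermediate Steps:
$w{\left(E,V \right)} = 2 E^{2}$ ($w{\left(E,V \right)} = 2 E E = 2 E^{2}$)
$\left(-5675 + w{\left(-200,-216 \right)}\right) \left(-14107 + \left(\frac{t}{22241} - \frac{24201}{-4135}\right)\right) = \left(-5675 + 2 \left(-200\right)^{2}\right) \left(-14107 - \left(- \frac{24201}{4135} + \frac{14857}{22241}\right)\right) = \left(-5675 + 2 \cdot 40000\right) \left(-14107 - - \frac{476820746}{91966535}\right) = \left(-5675 + 80000\right) \left(-14107 + \left(- \frac{14857}{22241} + \frac{24201}{4135}\right)\right) = 74325 \left(-14107 + \frac{476820746}{91966535}\right) = 74325 \left(- \frac{1296895088499}{91966535}\right) = - \frac{19278345490537635}{18393307}$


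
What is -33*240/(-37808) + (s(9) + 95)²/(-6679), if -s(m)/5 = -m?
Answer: -43008695/15782477 ≈ -2.7251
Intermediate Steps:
s(m) = 5*m (s(m) = -(-5)*m = 5*m)
-33*240/(-37808) + (s(9) + 95)²/(-6679) = -33*240/(-37808) + (5*9 + 95)²/(-6679) = -7920*(-1/37808) + (45 + 95)²*(-1/6679) = 495/2363 + 140²*(-1/6679) = 495/2363 + 19600*(-1/6679) = 495/2363 - 19600/6679 = -43008695/15782477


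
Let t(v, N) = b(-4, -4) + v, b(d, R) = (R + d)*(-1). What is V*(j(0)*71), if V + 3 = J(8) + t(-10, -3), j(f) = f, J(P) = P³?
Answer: 0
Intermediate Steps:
b(d, R) = -R - d
t(v, N) = 8 + v (t(v, N) = (-1*(-4) - 1*(-4)) + v = (4 + 4) + v = 8 + v)
V = 507 (V = -3 + (8³ + (8 - 10)) = -3 + (512 - 2) = -3 + 510 = 507)
V*(j(0)*71) = 507*(0*71) = 507*0 = 0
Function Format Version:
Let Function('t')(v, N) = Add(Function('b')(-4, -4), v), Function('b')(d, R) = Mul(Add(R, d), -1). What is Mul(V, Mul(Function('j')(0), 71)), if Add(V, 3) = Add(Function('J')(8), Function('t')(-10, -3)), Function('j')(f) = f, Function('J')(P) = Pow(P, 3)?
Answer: 0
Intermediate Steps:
Function('b')(d, R) = Add(Mul(-1, R), Mul(-1, d))
Function('t')(v, N) = Add(8, v) (Function('t')(v, N) = Add(Add(Mul(-1, -4), Mul(-1, -4)), v) = Add(Add(4, 4), v) = Add(8, v))
V = 507 (V = Add(-3, Add(Pow(8, 3), Add(8, -10))) = Add(-3, Add(512, -2)) = Add(-3, 510) = 507)
Mul(V, Mul(Function('j')(0), 71)) = Mul(507, Mul(0, 71)) = Mul(507, 0) = 0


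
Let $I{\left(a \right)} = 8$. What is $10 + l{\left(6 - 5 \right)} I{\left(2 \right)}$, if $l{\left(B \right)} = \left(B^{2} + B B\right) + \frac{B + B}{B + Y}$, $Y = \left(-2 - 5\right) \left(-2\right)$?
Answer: $\frac{406}{15} \approx 27.067$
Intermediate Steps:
$Y = 14$ ($Y = \left(-7\right) \left(-2\right) = 14$)
$l{\left(B \right)} = 2 B^{2} + \frac{2 B}{14 + B}$ ($l{\left(B \right)} = \left(B^{2} + B B\right) + \frac{B + B}{B + 14} = \left(B^{2} + B^{2}\right) + \frac{2 B}{14 + B} = 2 B^{2} + \frac{2 B}{14 + B}$)
$10 + l{\left(6 - 5 \right)} I{\left(2 \right)} = 10 + \frac{2 \left(6 - 5\right) \left(1 + \left(6 - 5\right)^{2} + 14 \left(6 - 5\right)\right)}{14 + \left(6 - 5\right)} 8 = 10 + 2 \cdot 1 \frac{1}{14 + 1} \left(1 + 1^{2} + 14 \cdot 1\right) 8 = 10 + 2 \cdot 1 \cdot \frac{1}{15} \left(1 + 1 + 14\right) 8 = 10 + 2 \cdot 1 \cdot \frac{1}{15} \cdot 16 \cdot 8 = 10 + \frac{32}{15} \cdot 8 = 10 + \frac{256}{15} = \frac{406}{15}$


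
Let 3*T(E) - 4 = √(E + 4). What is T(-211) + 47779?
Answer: 143341/3 + I*√23 ≈ 47780.0 + 4.7958*I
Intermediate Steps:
T(E) = 4/3 + √(4 + E)/3 (T(E) = 4/3 + √(E + 4)/3 = 4/3 + √(4 + E)/3)
T(-211) + 47779 = (4/3 + √(4 - 211)/3) + 47779 = (4/3 + √(-207)/3) + 47779 = (4/3 + (3*I*√23)/3) + 47779 = (4/3 + I*√23) + 47779 = 143341/3 + I*√23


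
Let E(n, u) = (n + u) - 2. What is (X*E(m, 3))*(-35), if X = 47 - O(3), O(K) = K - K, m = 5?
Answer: -9870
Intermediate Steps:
O(K) = 0
E(n, u) = -2 + n + u
X = 47 (X = 47 - 1*0 = 47 + 0 = 47)
(X*E(m, 3))*(-35) = (47*(-2 + 5 + 3))*(-35) = (47*6)*(-35) = 282*(-35) = -9870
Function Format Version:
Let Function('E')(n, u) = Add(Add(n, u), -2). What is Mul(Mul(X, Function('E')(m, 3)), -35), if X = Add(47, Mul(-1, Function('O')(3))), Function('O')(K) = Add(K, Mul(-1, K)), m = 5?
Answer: -9870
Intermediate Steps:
Function('O')(K) = 0
Function('E')(n, u) = Add(-2, n, u)
X = 47 (X = Add(47, Mul(-1, 0)) = Add(47, 0) = 47)
Mul(Mul(X, Function('E')(m, 3)), -35) = Mul(Mul(47, Add(-2, 5, 3)), -35) = Mul(Mul(47, 6), -35) = Mul(282, -35) = -9870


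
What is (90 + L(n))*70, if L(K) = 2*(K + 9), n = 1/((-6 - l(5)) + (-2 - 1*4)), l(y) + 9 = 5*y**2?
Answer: 241885/32 ≈ 7558.9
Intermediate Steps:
l(y) = -9 + 5*y**2
n = -1/128 (n = 1/((-6 - (-9 + 5*5**2)) + (-2 - 1*4)) = 1/((-6 - (-9 + 5*25)) + (-2 - 4)) = 1/((-6 - (-9 + 125)) - 6) = 1/((-6 - 1*116) - 6) = 1/((-6 - 116) - 6) = 1/(-122 - 6) = 1/(-128) = -1/128 ≈ -0.0078125)
L(K) = 18 + 2*K (L(K) = 2*(9 + K) = 18 + 2*K)
(90 + L(n))*70 = (90 + (18 + 2*(-1/128)))*70 = (90 + (18 - 1/64))*70 = (90 + 1151/64)*70 = (6911/64)*70 = 241885/32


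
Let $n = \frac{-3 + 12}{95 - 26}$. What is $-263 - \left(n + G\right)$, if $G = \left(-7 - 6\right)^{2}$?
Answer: $- \frac{9939}{23} \approx -432.13$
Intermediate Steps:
$G = 169$ ($G = \left(-13\right)^{2} = 169$)
$n = \frac{3}{23}$ ($n = \frac{9}{69} = 9 \cdot \frac{1}{69} = \frac{3}{23} \approx 0.13043$)
$-263 - \left(n + G\right) = -263 - \left(\frac{3}{23} + 169\right) = -263 - \frac{3890}{23} = - \frac{9939}{23}$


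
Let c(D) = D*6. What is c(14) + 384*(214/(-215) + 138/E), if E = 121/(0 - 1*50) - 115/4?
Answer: -446392524/223385 ≈ -1998.3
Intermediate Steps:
E = -3117/100 (E = 121/(0 - 50) - 115*¼ = 121/(-50) - 115/4 = 121*(-1/50) - 115/4 = -121/50 - 115/4 = -3117/100 ≈ -31.170)
c(D) = 6*D
c(14) + 384*(214/(-215) + 138/E) = 6*14 + 384*(214/(-215) + 138/(-3117/100)) = 84 + 384*(214*(-1/215) + 138*(-100/3117)) = 84 + 384*(-214/215 - 4600/1039) = 84 + 384*(-1211346/223385) = 84 - 465156864/223385 = -446392524/223385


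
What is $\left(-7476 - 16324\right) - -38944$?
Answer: $15144$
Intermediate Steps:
$\left(-7476 - 16324\right) - -38944 = \left(-7476 - 16324\right) + 38944 = -23800 + 38944 = 15144$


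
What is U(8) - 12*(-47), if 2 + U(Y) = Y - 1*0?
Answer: 570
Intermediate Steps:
U(Y) = -2 + Y (U(Y) = -2 + (Y - 1*0) = -2 + (Y + 0) = -2 + Y)
U(8) - 12*(-47) = (-2 + 8) - 12*(-47) = 6 + 564 = 570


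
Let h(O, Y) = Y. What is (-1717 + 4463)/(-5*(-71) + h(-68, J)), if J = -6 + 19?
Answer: 1373/184 ≈ 7.4620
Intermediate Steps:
J = 13
(-1717 + 4463)/(-5*(-71) + h(-68, J)) = (-1717 + 4463)/(-5*(-71) + 13) = 2746/(355 + 13) = 2746/368 = 2746*(1/368) = 1373/184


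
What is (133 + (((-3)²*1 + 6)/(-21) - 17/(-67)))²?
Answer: 3863989921/219961 ≈ 17567.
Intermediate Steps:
(133 + (((-3)²*1 + 6)/(-21) - 17/(-67)))² = (133 + ((9*1 + 6)*(-1/21) - 17*(-1/67)))² = (133 + ((9 + 6)*(-1/21) + 17/67))² = (133 + (15*(-1/21) + 17/67))² = (133 + (-5/7 + 17/67))² = (133 - 216/469)² = (62161/469)² = 3863989921/219961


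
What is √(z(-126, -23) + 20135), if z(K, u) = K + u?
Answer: √19986 ≈ 141.37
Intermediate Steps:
√(z(-126, -23) + 20135) = √((-126 - 23) + 20135) = √(-149 + 20135) = √19986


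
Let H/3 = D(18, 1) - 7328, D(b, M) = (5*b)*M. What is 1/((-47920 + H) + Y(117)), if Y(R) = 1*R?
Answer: -1/69517 ≈ -1.4385e-5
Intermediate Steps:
D(b, M) = 5*M*b
H = -21714 (H = 3*(5*1*18 - 7328) = 3*(90 - 7328) = 3*(-7238) = -21714)
Y(R) = R
1/((-47920 + H) + Y(117)) = 1/((-47920 - 21714) + 117) = 1/(-69634 + 117) = 1/(-69517) = -1/69517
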